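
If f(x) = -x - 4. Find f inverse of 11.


Solve -x - 4 = 11
x = (11 + 4) / (-1) = -15

-15


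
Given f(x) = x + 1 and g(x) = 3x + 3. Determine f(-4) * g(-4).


27


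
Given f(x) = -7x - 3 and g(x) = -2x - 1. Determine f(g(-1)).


g(-1) = 1
f(1) = -10

-10


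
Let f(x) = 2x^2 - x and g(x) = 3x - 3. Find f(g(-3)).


g(-3) = -12
f(-12) = 2*(-12)^2 - 1*(-12) = 300

300


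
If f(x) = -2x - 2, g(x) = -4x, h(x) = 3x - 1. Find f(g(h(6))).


h(6) = 17
g(17) = -68
f(-68) = 134

134


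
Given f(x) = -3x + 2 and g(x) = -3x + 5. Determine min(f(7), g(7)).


f(7) = -19
g(7) = -16
min = -19

-19


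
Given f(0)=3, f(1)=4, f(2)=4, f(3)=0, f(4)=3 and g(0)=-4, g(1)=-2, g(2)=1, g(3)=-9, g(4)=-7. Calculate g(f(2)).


-7


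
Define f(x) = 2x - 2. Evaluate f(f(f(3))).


f(3) = 4
f(4) = 6
f(6) = 10

10


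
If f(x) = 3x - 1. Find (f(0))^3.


f(0) = -1
(-1)^3 = -1

-1


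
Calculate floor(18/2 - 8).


18/2 = 9
9 - 8 = 1
floor(1) = 1

1


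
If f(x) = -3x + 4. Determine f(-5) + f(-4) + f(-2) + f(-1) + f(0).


f(-5) = 19
f(-4) = 16
f(-2) = 10
f(-1) = 7
f(0) = 4
Sum = 56

56


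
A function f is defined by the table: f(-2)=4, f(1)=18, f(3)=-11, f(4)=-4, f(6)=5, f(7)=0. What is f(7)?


Reading from the table at x = 7

0


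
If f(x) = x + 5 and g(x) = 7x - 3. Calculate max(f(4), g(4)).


25


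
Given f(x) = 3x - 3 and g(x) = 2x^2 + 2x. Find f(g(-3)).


33


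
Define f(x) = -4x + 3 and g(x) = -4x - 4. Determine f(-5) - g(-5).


7


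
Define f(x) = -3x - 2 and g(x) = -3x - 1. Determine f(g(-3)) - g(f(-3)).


f(g(-3)) = -26
g(f(-3)) = -22
Difference = -4

-4


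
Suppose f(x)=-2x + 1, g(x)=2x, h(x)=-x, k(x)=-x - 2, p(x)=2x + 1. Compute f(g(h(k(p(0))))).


p(0) = 1
k(1) = -3
h(-3) = 3
g(3) = 6
f(6) = -11

-11


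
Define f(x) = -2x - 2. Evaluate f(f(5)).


f(5) = -12
f(-12) = 22

22


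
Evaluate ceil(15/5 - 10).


15/5 = 3
3 - 10 = -7
ceil(-7) = -7

-7


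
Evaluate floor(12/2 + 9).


12/2 = 6
6 + 9 = 15
floor(15) = 15

15


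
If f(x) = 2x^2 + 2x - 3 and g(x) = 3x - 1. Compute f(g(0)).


-3


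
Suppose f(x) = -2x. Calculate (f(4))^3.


f(4) = -8
(-8)^3 = -512

-512


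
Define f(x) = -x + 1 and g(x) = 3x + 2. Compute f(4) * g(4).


f(4) = -3
g(4) = 14
Product = -42

-42


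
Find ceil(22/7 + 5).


22/7 = 3.1429
3.1429 + 5 = 8.1429
ceil(8.1429) = 9

9


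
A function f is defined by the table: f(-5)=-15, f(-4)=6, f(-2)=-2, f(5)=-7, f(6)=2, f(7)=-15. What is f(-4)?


Reading from the table at x = -4

6


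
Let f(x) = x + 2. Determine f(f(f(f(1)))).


f(1) = 3
f(3) = 5
f(5) = 7
f(7) = 9

9


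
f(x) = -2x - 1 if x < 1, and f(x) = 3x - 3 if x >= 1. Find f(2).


3


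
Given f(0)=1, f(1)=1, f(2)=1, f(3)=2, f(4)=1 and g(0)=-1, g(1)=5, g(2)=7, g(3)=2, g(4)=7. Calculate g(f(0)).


f(0) = 1
g(1) = 5

5


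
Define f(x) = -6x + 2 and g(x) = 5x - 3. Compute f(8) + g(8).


f(8) = -46
g(8) = 37
Sum = -9

-9


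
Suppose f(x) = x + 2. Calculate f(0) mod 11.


2


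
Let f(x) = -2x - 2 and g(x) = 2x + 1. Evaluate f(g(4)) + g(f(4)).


f(g(4)) = -20
g(f(4)) = -19
Sum = -39

-39


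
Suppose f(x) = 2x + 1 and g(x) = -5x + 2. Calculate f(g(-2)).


g(-2) = 12
f(12) = 25

25


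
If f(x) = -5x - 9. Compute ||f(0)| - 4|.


f(0) = -9
|-9| = 9
|9 - 4| = 5

5


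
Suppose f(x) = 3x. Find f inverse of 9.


Solve 3x = 9
x = (9) / 3 = 3

3


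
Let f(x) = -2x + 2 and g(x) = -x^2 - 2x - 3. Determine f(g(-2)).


g(-2) = -3
f(-3) = 8

8


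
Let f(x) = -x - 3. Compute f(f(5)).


5


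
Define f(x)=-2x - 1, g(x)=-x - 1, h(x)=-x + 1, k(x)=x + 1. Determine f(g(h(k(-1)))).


k(-1) = 0
h(0) = 1
g(1) = -2
f(-2) = 3

3


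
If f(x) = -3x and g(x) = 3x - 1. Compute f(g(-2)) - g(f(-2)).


f(g(-2)) = 21
g(f(-2)) = 17
Difference = 4

4


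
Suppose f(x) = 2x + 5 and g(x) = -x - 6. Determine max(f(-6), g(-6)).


f(-6) = -7
g(-6) = 0
max = 0

0


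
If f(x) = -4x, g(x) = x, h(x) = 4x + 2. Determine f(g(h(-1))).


8


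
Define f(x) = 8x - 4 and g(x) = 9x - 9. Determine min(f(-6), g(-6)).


f(-6) = -52
g(-6) = -63
min = -63

-63


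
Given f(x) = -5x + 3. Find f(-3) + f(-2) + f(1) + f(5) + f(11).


f(-3) = 18
f(-2) = 13
f(1) = -2
f(5) = -22
f(11) = -52
Sum = -45

-45


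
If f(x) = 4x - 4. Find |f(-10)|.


f(-10) = -44
|-44| = 44

44


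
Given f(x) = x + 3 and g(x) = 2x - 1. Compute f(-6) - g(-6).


f(-6) = -3
g(-6) = -13
Difference = 10

10


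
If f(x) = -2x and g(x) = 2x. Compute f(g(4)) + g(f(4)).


f(g(4)) = -16
g(f(4)) = -16
Sum = -32

-32


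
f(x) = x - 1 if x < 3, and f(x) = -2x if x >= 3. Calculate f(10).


10 satisfies x >= 3
f(10) = -20

-20


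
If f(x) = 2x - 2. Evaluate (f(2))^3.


f(2) = 2
(2)^3 = 8

8


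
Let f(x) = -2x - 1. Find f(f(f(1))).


f(1) = -3
f(-3) = 5
f(5) = -11

-11


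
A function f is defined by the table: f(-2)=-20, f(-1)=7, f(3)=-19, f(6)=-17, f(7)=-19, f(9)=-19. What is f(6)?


-17


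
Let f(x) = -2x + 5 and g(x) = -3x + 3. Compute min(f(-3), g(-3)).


f(-3) = 11
g(-3) = 12
min = 11

11


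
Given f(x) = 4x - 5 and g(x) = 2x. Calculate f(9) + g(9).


f(9) = 31
g(9) = 18
Sum = 49

49


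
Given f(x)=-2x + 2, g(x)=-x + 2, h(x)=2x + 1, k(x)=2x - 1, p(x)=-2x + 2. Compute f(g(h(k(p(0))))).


p(0) = 2
k(2) = 3
h(3) = 7
g(7) = -5
f(-5) = 12

12


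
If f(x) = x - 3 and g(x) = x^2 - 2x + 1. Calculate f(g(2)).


g(2) = 1
f(1) = -2

-2


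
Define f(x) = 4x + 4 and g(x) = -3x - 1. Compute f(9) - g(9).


f(9) = 40
g(9) = -28
Difference = 68

68


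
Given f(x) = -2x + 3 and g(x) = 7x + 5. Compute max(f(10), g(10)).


f(10) = -17
g(10) = 75
max = 75

75


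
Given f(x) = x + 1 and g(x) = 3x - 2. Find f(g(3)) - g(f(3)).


-2


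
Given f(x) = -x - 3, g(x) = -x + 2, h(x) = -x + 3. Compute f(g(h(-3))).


h(-3) = 6
g(6) = -4
f(-4) = 1

1


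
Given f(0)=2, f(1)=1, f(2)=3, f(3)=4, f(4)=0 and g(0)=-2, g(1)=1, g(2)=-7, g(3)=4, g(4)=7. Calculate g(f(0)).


-7


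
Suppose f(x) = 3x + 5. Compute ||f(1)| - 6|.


2


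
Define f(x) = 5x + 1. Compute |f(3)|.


16


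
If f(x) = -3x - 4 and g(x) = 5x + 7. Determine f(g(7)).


g(7) = 42
f(42) = -130

-130


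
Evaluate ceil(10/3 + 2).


10/3 = 3.3333
3.3333 + 2 = 5.3333
ceil(5.3333) = 6

6


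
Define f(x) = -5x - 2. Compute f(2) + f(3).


f(2) = -12
f(3) = -17
Sum = -29

-29


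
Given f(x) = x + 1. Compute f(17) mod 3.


0


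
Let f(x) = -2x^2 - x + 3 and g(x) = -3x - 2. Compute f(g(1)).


g(1) = -5
f(-5) = (-2)*(-5)^2 - 1*(-5) + 3 = -42

-42


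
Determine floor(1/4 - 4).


1/4 = 0.25
0.25 - 4 = -3.75
floor(-3.75) = -4

-4


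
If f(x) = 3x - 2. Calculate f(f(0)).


f(0) = -2
f(-2) = -8

-8


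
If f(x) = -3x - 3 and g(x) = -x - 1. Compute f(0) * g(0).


f(0) = -3
g(0) = -1
Product = 3

3


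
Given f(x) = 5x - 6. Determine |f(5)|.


f(5) = 19
|19| = 19

19


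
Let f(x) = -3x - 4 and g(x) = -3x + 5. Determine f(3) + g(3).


f(3) = -13
g(3) = -4
Sum = -17

-17


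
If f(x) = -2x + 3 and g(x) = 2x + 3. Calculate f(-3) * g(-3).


-27


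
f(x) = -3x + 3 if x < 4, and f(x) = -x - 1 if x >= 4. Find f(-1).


6


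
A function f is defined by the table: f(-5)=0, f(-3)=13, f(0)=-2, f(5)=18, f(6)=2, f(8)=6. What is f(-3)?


Reading from the table at x = -3

13


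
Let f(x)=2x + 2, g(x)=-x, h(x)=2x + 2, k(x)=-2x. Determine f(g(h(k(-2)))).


k(-2) = 4
h(4) = 10
g(10) = -10
f(-10) = -18

-18


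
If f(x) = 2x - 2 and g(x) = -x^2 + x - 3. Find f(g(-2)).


g(-2) = -9
f(-9) = -20

-20


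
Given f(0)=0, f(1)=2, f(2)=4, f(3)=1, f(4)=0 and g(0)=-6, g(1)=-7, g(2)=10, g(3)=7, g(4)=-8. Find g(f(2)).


f(2) = 4
g(4) = -8

-8


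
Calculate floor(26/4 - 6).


26/4 = 6.5
6.5 - 6 = 0.5
floor(0.5) = 0

0


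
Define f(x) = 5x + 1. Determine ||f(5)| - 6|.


f(5) = 26
|26| = 26
|26 - 6| = 20

20


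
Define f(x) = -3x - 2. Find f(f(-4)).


f(-4) = 10
f(10) = -32

-32


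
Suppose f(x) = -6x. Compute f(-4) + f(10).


f(-4) = 24
f(10) = -60
Sum = -36

-36


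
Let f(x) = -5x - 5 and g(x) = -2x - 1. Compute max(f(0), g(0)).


f(0) = -5
g(0) = -1
max = -1

-1


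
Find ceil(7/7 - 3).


7/7 = 1
1 - 3 = -2
ceil(-2) = -2

-2


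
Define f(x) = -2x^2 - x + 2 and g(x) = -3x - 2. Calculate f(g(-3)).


g(-3) = 7
f(7) = (-2)*(7)^2 - 1*(7) + 2 = -103

-103


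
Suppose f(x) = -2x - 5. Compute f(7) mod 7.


2


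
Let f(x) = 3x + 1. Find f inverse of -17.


-6


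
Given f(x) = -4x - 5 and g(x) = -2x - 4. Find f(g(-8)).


-53


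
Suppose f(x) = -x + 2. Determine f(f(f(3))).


f(3) = -1
f(-1) = 3
f(3) = -1

-1


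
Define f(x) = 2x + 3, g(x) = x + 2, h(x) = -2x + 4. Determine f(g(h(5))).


h(5) = -6
g(-6) = -4
f(-4) = -5

-5


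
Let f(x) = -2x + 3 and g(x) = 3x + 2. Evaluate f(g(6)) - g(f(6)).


f(g(6)) = -37
g(f(6)) = -25
Difference = -12

-12


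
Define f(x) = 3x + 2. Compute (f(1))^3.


125


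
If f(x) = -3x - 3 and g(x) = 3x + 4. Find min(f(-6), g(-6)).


f(-6) = 15
g(-6) = -14
min = -14

-14


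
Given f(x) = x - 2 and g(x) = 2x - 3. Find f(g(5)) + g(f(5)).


f(g(5)) = 5
g(f(5)) = 3
Sum = 8

8


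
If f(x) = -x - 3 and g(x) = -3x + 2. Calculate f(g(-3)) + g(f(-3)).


f(g(-3)) = -14
g(f(-3)) = 2
Sum = -12

-12


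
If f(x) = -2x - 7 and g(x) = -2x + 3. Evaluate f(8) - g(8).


f(8) = -23
g(8) = -13
Difference = -10

-10


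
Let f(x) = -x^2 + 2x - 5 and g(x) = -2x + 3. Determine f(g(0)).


g(0) = 3
f(3) = (-1)*(3)^2 + 2*(3) - 5 = -8

-8


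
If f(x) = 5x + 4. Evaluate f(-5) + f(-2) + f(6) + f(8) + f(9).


f(-5) = -21
f(-2) = -6
f(6) = 34
f(8) = 44
f(9) = 49
Sum = 100

100


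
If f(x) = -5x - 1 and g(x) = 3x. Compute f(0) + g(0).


f(0) = -1
g(0) = 0
Sum = -1

-1


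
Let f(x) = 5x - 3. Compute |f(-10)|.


f(-10) = -53
|-53| = 53

53


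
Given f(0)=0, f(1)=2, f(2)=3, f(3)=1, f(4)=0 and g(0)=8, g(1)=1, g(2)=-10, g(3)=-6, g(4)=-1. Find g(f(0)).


8


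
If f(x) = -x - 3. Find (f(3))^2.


f(3) = -6
(-6)^2 = 36

36


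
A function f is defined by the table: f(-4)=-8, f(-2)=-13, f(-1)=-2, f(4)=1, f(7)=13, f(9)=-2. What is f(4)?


Reading from the table at x = 4

1


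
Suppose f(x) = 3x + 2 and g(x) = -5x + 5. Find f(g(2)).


g(2) = -5
f(-5) = -13

-13


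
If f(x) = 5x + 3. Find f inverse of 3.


Solve 5x + 3 = 3
x = (3 - 3) / 5 = 0

0


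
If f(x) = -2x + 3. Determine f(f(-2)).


f(-2) = 7
f(7) = -11

-11


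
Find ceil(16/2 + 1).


16/2 = 8
8 + 1 = 9
ceil(9) = 9

9


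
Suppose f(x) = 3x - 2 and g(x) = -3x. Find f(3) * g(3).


f(3) = 7
g(3) = -9
Product = -63

-63


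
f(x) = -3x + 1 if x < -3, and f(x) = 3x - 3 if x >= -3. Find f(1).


1 satisfies x >= -3
f(1) = 0

0


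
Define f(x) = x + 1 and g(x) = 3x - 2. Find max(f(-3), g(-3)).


f(-3) = -2
g(-3) = -11
max = -2

-2


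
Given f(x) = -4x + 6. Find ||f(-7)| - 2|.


32


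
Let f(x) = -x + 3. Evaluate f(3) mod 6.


f(3) = 0
0 mod 6 = 0

0


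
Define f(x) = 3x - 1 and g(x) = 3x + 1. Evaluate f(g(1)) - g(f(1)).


f(g(1)) = 11
g(f(1)) = 7
Difference = 4

4


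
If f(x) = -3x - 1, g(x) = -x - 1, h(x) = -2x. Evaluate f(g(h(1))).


h(1) = -2
g(-2) = 1
f(1) = -4

-4


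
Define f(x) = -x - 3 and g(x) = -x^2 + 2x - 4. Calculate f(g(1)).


g(1) = -3
f(-3) = 0

0


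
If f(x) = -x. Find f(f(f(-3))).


3


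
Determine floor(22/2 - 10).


22/2 = 11
11 - 10 = 1
floor(1) = 1

1


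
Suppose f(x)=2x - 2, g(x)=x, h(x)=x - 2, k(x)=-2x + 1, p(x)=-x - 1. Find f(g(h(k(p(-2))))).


p(-2) = 1
k(1) = -1
h(-1) = -3
g(-3) = -3
f(-3) = -8

-8


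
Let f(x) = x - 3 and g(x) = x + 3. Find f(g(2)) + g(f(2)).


f(g(2)) = 2
g(f(2)) = 2
Sum = 4

4


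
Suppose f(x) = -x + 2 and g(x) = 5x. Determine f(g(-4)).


g(-4) = -20
f(-20) = 22

22


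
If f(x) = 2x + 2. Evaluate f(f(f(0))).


f(0) = 2
f(2) = 6
f(6) = 14

14


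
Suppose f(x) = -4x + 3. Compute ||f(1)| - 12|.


f(1) = -1
|-1| = 1
|1 - 12| = 11

11


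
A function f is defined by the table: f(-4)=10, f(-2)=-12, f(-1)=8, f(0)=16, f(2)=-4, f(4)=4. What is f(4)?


4


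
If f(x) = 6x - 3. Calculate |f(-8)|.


f(-8) = -51
|-51| = 51

51


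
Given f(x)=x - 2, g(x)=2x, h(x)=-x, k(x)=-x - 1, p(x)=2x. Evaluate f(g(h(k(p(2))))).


8


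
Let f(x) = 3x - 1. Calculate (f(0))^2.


f(0) = -1
(-1)^2 = 1

1


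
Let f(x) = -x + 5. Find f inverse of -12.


Solve -x + 5 = -12
x = (-12 - 5) / (-1) = 17

17


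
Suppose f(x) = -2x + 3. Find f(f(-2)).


-11


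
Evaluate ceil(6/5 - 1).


6/5 = 1.2
1.2 - 1 = 0.2
ceil(0.2) = 1

1


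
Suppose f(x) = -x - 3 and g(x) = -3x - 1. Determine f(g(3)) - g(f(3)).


-10


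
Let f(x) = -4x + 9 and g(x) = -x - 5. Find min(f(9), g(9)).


-27


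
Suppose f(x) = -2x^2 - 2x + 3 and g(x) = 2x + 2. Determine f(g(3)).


g(3) = 8
f(8) = (-2)*(8)^2 - 2*(8) + 3 = -141

-141


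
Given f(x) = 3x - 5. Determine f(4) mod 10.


f(4) = 7
7 mod 10 = 7

7


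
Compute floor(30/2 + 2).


30/2 = 15
15 + 2 = 17
floor(17) = 17

17


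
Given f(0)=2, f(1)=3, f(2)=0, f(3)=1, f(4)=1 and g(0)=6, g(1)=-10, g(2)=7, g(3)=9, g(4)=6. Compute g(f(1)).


f(1) = 3
g(3) = 9

9


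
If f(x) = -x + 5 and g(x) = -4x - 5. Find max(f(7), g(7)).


f(7) = -2
g(7) = -33
max = -2

-2


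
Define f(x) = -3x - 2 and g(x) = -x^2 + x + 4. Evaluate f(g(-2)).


g(-2) = -2
f(-2) = 4

4


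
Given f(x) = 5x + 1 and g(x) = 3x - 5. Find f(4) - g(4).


f(4) = 21
g(4) = 7
Difference = 14

14


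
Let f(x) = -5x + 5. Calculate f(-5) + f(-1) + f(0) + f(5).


f(-5) = 30
f(-1) = 10
f(0) = 5
f(5) = -20
Sum = 25

25


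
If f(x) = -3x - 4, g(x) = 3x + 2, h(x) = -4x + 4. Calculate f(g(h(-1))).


h(-1) = 8
g(8) = 26
f(26) = -82

-82


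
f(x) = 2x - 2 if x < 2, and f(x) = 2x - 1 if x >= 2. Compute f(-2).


-2 satisfies x < 2
f(-2) = -6

-6


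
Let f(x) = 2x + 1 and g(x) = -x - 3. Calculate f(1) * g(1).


f(1) = 3
g(1) = -4
Product = -12

-12


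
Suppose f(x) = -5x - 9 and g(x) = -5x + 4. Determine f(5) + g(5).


f(5) = -34
g(5) = -21
Sum = -55

-55


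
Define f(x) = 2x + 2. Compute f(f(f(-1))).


6


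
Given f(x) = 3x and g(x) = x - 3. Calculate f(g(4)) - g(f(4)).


f(g(4)) = 3
g(f(4)) = 9
Difference = -6

-6


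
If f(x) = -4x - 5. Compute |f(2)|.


f(2) = -13
|-13| = 13

13


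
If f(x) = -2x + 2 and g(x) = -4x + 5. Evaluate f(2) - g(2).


f(2) = -2
g(2) = -3
Difference = 1

1


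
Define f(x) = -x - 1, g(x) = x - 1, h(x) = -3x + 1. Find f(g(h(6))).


17


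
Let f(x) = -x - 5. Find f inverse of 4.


-9


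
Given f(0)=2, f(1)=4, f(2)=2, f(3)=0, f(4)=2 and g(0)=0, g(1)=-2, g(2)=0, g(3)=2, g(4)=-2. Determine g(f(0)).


f(0) = 2
g(2) = 0

0


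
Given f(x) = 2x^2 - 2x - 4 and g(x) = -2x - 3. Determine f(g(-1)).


0


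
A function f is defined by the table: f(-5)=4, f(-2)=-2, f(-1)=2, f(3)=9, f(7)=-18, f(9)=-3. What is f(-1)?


Reading from the table at x = -1

2


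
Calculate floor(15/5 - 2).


15/5 = 3
3 - 2 = 1
floor(1) = 1

1


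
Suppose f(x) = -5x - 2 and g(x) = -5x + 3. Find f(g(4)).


g(4) = -17
f(-17) = 83

83


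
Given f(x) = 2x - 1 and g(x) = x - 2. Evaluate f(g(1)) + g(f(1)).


-4


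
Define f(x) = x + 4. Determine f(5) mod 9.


f(5) = 9
9 mod 9 = 0

0


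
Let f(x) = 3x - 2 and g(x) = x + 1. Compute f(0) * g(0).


f(0) = -2
g(0) = 1
Product = -2

-2


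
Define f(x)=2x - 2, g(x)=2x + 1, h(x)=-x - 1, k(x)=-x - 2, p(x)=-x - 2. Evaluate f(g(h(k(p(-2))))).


p(-2) = 0
k(0) = -2
h(-2) = 1
g(1) = 3
f(3) = 4

4


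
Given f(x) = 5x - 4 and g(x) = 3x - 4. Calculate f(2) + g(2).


f(2) = 6
g(2) = 2
Sum = 8

8


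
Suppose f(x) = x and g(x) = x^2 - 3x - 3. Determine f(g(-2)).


g(-2) = 7
f(7) = 7

7


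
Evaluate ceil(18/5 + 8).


18/5 = 3.6
3.6 + 8 = 11.6
ceil(11.6) = 12

12


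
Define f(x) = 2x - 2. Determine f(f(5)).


f(5) = 8
f(8) = 14

14


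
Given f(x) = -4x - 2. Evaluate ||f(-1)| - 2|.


f(-1) = 2
|2| = 2
|2 - 2| = 0

0


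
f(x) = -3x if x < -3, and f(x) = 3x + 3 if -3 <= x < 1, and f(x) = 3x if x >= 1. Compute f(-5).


-5 satisfies x < -3
f(-5) = 15

15


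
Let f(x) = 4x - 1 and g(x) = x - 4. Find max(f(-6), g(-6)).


f(-6) = -25
g(-6) = -10
max = -10

-10


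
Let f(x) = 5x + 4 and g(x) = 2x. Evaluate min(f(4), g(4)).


f(4) = 24
g(4) = 8
min = 8

8


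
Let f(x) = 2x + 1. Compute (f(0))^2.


f(0) = 1
(1)^2 = 1

1


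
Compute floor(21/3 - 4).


21/3 = 7
7 - 4 = 3
floor(3) = 3

3


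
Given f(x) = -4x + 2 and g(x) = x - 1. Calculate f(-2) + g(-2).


f(-2) = 10
g(-2) = -3
Sum = 7

7


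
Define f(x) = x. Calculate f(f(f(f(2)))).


f(2) = 2
f(2) = 2
f(2) = 2
f(2) = 2

2


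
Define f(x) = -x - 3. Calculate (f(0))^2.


f(0) = -3
(-3)^2 = 9

9


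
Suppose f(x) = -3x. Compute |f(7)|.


f(7) = -21
|-21| = 21

21


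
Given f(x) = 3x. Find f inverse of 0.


Solve 3x = 0
x = (0) / 3 = 0

0


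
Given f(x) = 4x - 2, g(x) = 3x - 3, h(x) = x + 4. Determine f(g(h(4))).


h(4) = 8
g(8) = 21
f(21) = 82

82


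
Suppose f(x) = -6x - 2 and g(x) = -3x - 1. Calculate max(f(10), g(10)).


f(10) = -62
g(10) = -31
max = -31

-31


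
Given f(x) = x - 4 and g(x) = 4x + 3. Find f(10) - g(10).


f(10) = 6
g(10) = 43
Difference = -37

-37


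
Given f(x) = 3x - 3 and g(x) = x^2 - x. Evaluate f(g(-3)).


33


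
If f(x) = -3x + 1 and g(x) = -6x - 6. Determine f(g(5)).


g(5) = -36
f(-36) = 109

109


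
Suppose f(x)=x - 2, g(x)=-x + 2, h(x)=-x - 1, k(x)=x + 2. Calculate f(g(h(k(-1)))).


k(-1) = 1
h(1) = -2
g(-2) = 4
f(4) = 2

2


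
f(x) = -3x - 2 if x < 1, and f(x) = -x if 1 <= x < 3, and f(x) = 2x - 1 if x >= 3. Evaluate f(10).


10 satisfies x >= 3
f(10) = 19

19


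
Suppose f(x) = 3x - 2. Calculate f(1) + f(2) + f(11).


f(1) = 1
f(2) = 4
f(11) = 31
Sum = 36

36


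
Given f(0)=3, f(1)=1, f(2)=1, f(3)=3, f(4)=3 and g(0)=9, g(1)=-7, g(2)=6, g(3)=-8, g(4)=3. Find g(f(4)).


f(4) = 3
g(3) = -8

-8


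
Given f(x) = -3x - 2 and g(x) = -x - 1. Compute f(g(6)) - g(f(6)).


0


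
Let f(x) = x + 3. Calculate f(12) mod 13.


2


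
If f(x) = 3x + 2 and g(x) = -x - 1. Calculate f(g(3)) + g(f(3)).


-22


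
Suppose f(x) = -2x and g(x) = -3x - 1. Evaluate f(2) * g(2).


f(2) = -4
g(2) = -7
Product = 28

28


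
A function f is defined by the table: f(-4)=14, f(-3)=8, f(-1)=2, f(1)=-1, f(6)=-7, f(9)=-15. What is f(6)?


Reading from the table at x = 6

-7


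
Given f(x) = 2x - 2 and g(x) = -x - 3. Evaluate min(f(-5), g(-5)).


f(-5) = -12
g(-5) = 2
min = -12

-12


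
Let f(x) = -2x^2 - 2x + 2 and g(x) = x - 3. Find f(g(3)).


g(3) = 0
f(0) = (-2)*(0)^2 - 2*(0) + 2 = 2

2


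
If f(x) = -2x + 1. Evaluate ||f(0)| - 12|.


11


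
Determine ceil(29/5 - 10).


29/5 = 5.8
5.8 - 10 = -4.2
ceil(-4.2) = -4

-4


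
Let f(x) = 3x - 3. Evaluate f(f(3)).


15


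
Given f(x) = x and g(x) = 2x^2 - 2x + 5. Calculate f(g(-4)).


g(-4) = 45
f(45) = 45

45


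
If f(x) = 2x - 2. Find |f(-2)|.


f(-2) = -6
|-6| = 6

6


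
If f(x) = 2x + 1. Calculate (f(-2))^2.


f(-2) = -3
(-3)^2 = 9

9


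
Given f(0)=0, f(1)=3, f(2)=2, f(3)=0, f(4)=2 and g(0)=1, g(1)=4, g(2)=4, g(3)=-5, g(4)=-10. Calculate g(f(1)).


f(1) = 3
g(3) = -5

-5


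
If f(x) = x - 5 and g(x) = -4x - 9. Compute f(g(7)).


g(7) = -37
f(-37) = -42

-42


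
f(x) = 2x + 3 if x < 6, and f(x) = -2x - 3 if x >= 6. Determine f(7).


7 satisfies x >= 6
f(7) = -17

-17


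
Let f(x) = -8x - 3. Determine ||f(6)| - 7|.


44


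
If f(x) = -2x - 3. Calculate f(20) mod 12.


f(20) = -43
-43 mod 12 = 5

5


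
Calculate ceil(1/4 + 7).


1/4 = 0.25
0.25 + 7 = 7.25
ceil(7.25) = 8

8


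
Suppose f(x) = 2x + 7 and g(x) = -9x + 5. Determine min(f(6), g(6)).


f(6) = 19
g(6) = -49
min = -49

-49


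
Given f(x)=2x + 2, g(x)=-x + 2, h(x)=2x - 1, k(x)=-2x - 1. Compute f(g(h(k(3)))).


k(3) = -7
h(-7) = -15
g(-15) = 17
f(17) = 36

36


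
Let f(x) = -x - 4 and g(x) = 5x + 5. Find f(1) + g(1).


5


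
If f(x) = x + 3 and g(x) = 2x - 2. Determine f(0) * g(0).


f(0) = 3
g(0) = -2
Product = -6

-6


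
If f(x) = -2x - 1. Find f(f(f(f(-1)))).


f(-1) = 1
f(1) = -3
f(-3) = 5
f(5) = -11

-11


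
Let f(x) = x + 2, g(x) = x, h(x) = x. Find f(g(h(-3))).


-1


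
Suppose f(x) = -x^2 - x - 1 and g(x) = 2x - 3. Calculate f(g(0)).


g(0) = -3
f(-3) = (-1)*(-3)^2 - 1*(-3) - 1 = -7

-7


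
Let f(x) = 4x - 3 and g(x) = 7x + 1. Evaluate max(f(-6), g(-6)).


f(-6) = -27
g(-6) = -41
max = -27

-27


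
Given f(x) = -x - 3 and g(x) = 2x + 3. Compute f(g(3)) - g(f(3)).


f(g(3)) = -12
g(f(3)) = -9
Difference = -3

-3


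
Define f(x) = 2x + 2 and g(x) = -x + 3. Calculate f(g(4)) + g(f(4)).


f(g(4)) = 0
g(f(4)) = -7
Sum = -7

-7


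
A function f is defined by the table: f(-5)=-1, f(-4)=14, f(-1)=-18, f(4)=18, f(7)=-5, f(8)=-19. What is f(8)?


Reading from the table at x = 8

-19


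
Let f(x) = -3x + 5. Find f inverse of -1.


Solve -3x + 5 = -1
x = (-1 - 5) / (-3) = 2

2


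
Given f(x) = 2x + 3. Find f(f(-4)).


f(-4) = -5
f(-5) = -7

-7


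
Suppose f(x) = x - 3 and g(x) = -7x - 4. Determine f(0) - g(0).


1


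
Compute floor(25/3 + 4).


25/3 = 8.3333
8.3333 + 4 = 12.3333
floor(12.3333) = 12

12


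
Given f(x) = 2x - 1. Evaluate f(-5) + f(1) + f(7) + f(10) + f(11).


43


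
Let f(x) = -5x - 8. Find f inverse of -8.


Solve -5x - 8 = -8
x = (-8 + 8) / (-5) = 0

0


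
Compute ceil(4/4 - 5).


4/4 = 1
1 - 5 = -4
ceil(-4) = -4

-4


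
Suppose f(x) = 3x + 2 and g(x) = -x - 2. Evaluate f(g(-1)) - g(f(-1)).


f(g(-1)) = -1
g(f(-1)) = -1
Difference = 0

0


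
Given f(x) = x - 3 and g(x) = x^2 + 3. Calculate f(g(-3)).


g(-3) = 12
f(12) = 9

9


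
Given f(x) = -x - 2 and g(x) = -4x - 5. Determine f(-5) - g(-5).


f(-5) = 3
g(-5) = 15
Difference = -12

-12


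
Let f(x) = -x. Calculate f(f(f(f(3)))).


3


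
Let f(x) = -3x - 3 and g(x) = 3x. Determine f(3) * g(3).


f(3) = -12
g(3) = 9
Product = -108

-108


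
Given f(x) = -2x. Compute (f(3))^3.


f(3) = -6
(-6)^3 = -216

-216


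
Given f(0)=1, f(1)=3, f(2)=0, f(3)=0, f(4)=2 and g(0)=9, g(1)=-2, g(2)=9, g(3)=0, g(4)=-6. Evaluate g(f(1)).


f(1) = 3
g(3) = 0

0


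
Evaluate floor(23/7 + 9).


23/7 = 3.2857
3.2857 + 9 = 12.2857
floor(12.2857) = 12

12


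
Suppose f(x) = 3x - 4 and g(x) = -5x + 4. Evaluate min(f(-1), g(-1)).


f(-1) = -7
g(-1) = 9
min = -7

-7


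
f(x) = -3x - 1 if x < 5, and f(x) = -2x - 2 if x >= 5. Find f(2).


-7


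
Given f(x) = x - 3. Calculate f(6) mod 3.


f(6) = 3
3 mod 3 = 0

0


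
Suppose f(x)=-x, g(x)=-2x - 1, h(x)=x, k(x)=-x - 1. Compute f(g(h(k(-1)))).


k(-1) = 0
h(0) = 0
g(0) = -1
f(-1) = 1

1


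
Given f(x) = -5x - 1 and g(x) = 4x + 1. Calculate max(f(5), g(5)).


f(5) = -26
g(5) = 21
max = 21

21


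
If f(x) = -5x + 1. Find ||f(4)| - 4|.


f(4) = -19
|-19| = 19
|19 - 4| = 15

15


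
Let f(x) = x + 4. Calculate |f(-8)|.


f(-8) = -4
|-4| = 4

4


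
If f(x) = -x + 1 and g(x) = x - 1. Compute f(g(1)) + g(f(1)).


f(g(1)) = 1
g(f(1)) = -1
Sum = 0

0


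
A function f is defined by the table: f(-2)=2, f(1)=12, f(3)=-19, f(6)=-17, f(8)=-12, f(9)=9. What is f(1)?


Reading from the table at x = 1

12


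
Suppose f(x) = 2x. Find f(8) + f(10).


f(8) = 16
f(10) = 20
Sum = 36

36


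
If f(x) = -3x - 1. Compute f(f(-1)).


-7


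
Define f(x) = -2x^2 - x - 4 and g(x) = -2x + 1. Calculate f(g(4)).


g(4) = -7
f(-7) = (-2)*(-7)^2 - 1*(-7) - 4 = -95

-95


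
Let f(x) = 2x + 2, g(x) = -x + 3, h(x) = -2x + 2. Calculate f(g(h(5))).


h(5) = -8
g(-8) = 11
f(11) = 24

24


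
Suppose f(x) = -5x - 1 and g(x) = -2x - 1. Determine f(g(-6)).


g(-6) = 11
f(11) = -56

-56


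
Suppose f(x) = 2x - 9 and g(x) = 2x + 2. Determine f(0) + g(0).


f(0) = -9
g(0) = 2
Sum = -7

-7


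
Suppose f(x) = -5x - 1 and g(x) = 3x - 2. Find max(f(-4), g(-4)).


f(-4) = 19
g(-4) = -14
max = 19

19


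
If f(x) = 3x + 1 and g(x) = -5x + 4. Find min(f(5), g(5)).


f(5) = 16
g(5) = -21
min = -21

-21


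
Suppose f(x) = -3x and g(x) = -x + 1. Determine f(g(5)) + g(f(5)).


f(g(5)) = 12
g(f(5)) = 16
Sum = 28

28


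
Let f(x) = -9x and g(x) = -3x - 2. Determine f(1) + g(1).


f(1) = -9
g(1) = -5
Sum = -14

-14


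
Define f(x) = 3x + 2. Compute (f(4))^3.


f(4) = 14
(14)^3 = 2744

2744


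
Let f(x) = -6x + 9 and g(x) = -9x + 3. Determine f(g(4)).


207


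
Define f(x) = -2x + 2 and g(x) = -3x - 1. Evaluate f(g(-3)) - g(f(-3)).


11


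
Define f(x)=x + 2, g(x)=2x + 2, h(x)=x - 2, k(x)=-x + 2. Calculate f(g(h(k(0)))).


4


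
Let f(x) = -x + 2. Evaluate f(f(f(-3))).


f(-3) = 5
f(5) = -3
f(-3) = 5

5


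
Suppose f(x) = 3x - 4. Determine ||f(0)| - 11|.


f(0) = -4
|-4| = 4
|4 - 11| = 7

7


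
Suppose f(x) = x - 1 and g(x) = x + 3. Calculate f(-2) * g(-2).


f(-2) = -3
g(-2) = 1
Product = -3

-3


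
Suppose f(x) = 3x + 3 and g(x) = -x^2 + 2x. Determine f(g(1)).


6


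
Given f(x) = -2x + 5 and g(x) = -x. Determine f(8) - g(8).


f(8) = -11
g(8) = -8
Difference = -3

-3


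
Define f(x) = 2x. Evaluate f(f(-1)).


f(-1) = -2
f(-2) = -4

-4


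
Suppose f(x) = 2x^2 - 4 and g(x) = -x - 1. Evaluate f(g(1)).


g(1) = -2
f(-2) = 2*(-2)^2 - 4 = 4

4


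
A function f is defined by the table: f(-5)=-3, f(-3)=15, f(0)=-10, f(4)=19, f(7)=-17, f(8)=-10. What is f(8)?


Reading from the table at x = 8

-10


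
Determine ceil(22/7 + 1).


22/7 = 3.1429
3.1429 + 1 = 4.1429
ceil(4.1429) = 5

5


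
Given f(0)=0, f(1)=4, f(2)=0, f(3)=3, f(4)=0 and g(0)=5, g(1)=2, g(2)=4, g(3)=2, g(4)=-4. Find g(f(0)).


f(0) = 0
g(0) = 5

5


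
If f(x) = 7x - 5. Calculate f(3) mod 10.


f(3) = 16
16 mod 10 = 6

6


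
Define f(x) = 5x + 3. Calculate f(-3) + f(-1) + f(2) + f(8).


42


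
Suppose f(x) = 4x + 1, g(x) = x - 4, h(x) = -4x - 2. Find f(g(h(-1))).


-7


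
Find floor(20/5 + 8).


20/5 = 4
4 + 8 = 12
floor(12) = 12

12


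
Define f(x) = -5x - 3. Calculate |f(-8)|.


f(-8) = 37
|37| = 37

37


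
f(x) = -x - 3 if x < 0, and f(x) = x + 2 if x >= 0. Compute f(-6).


-6 satisfies x < 0
f(-6) = 3

3


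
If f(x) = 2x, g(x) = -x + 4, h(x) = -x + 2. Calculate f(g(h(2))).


h(2) = 0
g(0) = 4
f(4) = 8

8


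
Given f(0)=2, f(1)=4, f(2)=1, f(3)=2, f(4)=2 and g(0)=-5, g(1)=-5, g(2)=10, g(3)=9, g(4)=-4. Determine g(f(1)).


f(1) = 4
g(4) = -4

-4


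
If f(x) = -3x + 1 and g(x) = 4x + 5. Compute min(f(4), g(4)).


f(4) = -11
g(4) = 21
min = -11

-11


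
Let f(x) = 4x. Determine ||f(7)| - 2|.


f(7) = 28
|28| = 28
|28 - 2| = 26

26


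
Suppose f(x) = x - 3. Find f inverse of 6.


Solve x - 3 = 6
x = (6 + 3) / 1 = 9

9


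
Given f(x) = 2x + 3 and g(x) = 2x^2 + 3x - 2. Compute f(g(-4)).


g(-4) = 18
f(18) = 39

39


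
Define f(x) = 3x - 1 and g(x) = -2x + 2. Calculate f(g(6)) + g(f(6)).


f(g(6)) = -31
g(f(6)) = -32
Sum = -63

-63


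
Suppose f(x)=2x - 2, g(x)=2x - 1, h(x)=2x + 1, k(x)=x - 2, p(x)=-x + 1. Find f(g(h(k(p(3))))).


p(3) = -2
k(-2) = -4
h(-4) = -7
g(-7) = -15
f(-15) = -32

-32


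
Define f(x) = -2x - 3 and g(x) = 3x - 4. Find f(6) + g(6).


f(6) = -15
g(6) = 14
Sum = -1

-1


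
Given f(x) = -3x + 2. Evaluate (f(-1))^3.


f(-1) = 5
(5)^3 = 125

125


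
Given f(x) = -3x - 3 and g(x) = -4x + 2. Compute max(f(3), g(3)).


f(3) = -12
g(3) = -10
max = -10

-10


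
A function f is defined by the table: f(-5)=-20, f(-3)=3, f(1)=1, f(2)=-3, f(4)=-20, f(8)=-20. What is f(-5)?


-20


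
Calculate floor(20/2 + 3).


20/2 = 10
10 + 3 = 13
floor(13) = 13

13


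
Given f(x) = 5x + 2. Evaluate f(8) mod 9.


f(8) = 42
42 mod 9 = 6

6


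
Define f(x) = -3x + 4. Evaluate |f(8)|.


f(8) = -20
|-20| = 20

20


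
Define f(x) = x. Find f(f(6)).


f(6) = 6
f(6) = 6

6


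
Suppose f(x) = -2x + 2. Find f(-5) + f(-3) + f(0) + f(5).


f(-5) = 12
f(-3) = 8
f(0) = 2
f(5) = -8
Sum = 14

14


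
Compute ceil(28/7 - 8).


-4


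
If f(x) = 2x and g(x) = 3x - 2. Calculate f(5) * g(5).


f(5) = 10
g(5) = 13
Product = 130

130


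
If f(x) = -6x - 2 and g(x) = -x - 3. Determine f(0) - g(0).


f(0) = -2
g(0) = -3
Difference = 1

1


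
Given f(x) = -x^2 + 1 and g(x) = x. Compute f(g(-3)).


g(-3) = -3
f(-3) = (-1)*(-3)^2 + 1 = -8

-8


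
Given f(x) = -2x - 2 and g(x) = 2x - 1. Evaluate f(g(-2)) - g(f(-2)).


f(g(-2)) = 8
g(f(-2)) = 3
Difference = 5

5


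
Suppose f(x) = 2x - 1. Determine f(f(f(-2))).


f(-2) = -5
f(-5) = -11
f(-11) = -23

-23


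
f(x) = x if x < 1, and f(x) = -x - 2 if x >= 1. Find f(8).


8 satisfies x >= 1
f(8) = -10

-10


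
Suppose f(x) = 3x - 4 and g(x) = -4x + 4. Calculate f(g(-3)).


g(-3) = 16
f(16) = 44

44


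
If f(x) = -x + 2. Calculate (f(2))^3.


f(2) = 0
(0)^3 = 0

0


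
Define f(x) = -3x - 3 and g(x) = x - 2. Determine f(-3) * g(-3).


-30


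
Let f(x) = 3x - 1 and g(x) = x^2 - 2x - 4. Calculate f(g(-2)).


g(-2) = 4
f(4) = 11

11


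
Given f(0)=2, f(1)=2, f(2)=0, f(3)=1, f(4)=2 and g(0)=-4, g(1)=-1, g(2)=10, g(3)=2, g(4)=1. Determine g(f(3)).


-1


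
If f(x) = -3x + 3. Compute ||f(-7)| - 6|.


f(-7) = 24
|24| = 24
|24 - 6| = 18

18


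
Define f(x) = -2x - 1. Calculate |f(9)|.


19


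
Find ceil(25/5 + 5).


25/5 = 5
5 + 5 = 10
ceil(10) = 10

10


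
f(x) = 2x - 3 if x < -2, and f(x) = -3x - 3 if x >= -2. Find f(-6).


-6 satisfies x < -2
f(-6) = -15

-15


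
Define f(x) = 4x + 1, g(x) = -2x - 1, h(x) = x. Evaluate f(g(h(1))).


h(1) = 1
g(1) = -3
f(-3) = -11

-11


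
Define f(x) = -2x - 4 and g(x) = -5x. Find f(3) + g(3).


f(3) = -10
g(3) = -15
Sum = -25

-25


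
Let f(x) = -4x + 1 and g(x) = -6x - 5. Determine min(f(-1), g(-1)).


f(-1) = 5
g(-1) = 1
min = 1

1


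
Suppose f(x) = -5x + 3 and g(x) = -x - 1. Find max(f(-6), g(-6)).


f(-6) = 33
g(-6) = 5
max = 33

33


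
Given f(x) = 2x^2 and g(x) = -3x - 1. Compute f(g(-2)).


g(-2) = 5
f(5) = 2*(5)^2 = 50

50


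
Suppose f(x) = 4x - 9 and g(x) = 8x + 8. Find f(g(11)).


g(11) = 96
f(96) = 375

375


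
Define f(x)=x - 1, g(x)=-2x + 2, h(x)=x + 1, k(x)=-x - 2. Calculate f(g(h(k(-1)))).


k(-1) = -1
h(-1) = 0
g(0) = 2
f(2) = 1

1


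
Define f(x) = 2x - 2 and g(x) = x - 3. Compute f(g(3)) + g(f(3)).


-1


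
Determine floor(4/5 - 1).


4/5 = 0.8
0.8 - 1 = -0.2
floor(-0.2) = -1

-1


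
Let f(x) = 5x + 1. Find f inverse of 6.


1


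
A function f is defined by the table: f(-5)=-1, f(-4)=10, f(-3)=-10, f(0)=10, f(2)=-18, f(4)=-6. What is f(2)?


Reading from the table at x = 2

-18


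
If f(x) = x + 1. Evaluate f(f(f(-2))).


f(-2) = -1
f(-1) = 0
f(0) = 1

1


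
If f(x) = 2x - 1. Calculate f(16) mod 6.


f(16) = 31
31 mod 6 = 1

1


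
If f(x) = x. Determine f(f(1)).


f(1) = 1
f(1) = 1

1


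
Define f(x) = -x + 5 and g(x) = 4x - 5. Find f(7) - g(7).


f(7) = -2
g(7) = 23
Difference = -25

-25


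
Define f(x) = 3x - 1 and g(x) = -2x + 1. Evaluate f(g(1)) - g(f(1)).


f(g(1)) = -4
g(f(1)) = -3
Difference = -1

-1


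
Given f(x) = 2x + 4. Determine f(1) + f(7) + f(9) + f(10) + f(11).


96


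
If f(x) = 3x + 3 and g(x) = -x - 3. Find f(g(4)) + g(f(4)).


f(g(4)) = -18
g(f(4)) = -18
Sum = -36

-36


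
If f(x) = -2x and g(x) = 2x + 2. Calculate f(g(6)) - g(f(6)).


-6


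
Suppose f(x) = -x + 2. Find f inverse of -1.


3


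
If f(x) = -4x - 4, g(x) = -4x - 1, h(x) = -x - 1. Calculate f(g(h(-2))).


16


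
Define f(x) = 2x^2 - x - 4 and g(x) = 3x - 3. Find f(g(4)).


g(4) = 9
f(9) = 2*(9)^2 - 1*(9) - 4 = 149

149


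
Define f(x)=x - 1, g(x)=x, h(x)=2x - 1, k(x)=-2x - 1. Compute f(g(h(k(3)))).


k(3) = -7
h(-7) = -15
g(-15) = -15
f(-15) = -16

-16


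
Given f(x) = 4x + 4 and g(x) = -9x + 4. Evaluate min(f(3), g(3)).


-23


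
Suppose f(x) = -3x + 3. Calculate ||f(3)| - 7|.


f(3) = -6
|-6| = 6
|6 - 7| = 1

1


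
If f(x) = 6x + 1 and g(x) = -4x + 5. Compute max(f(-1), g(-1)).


f(-1) = -5
g(-1) = 9
max = 9

9


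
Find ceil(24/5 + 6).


24/5 = 4.8
4.8 + 6 = 10.8
ceil(10.8) = 11

11


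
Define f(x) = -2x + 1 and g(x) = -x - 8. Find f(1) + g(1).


-10


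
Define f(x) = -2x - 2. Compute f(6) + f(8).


f(6) = -14
f(8) = -18
Sum = -32

-32


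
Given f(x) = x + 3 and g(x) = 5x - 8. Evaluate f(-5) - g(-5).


f(-5) = -2
g(-5) = -33
Difference = 31

31


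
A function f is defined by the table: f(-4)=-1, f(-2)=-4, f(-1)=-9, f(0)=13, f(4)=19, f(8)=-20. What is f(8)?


Reading from the table at x = 8

-20


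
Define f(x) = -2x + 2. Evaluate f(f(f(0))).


f(0) = 2
f(2) = -2
f(-2) = 6

6


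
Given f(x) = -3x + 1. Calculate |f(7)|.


f(7) = -20
|-20| = 20

20


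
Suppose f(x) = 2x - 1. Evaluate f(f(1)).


f(1) = 1
f(1) = 1

1


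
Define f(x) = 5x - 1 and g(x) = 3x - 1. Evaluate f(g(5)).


g(5) = 14
f(14) = 69

69


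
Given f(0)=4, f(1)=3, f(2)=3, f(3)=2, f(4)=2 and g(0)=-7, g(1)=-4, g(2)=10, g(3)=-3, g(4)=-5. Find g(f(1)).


f(1) = 3
g(3) = -3

-3


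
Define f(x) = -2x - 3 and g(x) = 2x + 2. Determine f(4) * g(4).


f(4) = -11
g(4) = 10
Product = -110

-110


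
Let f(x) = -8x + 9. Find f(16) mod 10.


f(16) = -119
-119 mod 10 = 1

1


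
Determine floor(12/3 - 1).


12/3 = 4
4 - 1 = 3
floor(3) = 3

3


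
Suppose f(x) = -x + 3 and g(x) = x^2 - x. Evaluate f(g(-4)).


g(-4) = 20
f(20) = -17

-17


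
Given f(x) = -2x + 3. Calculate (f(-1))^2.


f(-1) = 5
(5)^2 = 25

25


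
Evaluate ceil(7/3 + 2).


5


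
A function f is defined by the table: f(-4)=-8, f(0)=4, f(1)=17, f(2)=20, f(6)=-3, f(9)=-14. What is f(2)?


Reading from the table at x = 2

20


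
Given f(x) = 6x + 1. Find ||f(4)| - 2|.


23


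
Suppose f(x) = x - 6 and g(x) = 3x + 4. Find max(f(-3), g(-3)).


f(-3) = -9
g(-3) = -5
max = -5

-5


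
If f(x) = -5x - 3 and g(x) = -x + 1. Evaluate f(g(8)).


g(8) = -7
f(-7) = 32

32


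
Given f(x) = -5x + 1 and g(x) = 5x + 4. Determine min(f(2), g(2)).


f(2) = -9
g(2) = 14
min = -9

-9


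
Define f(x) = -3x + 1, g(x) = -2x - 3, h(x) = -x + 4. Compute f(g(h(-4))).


h(-4) = 8
g(8) = -19
f(-19) = 58

58


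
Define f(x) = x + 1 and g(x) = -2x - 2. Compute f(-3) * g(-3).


f(-3) = -2
g(-3) = 4
Product = -8

-8


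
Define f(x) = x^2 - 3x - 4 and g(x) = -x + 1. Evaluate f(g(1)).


g(1) = 0
f(0) = 1*(0)^2 - 3*(0) - 4 = -4

-4


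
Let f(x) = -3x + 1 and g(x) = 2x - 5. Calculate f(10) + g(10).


f(10) = -29
g(10) = 15
Sum = -14

-14


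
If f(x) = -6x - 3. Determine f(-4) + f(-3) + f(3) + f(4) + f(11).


f(-4) = 21
f(-3) = 15
f(3) = -21
f(4) = -27
f(11) = -69
Sum = -81

-81


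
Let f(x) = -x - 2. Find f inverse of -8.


Solve -x - 2 = -8
x = (-8 + 2) / (-1) = 6

6


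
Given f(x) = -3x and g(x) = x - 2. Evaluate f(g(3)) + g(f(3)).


f(g(3)) = -3
g(f(3)) = -11
Sum = -14

-14


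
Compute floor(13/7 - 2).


13/7 = 1.8571
1.8571 - 2 = -0.1429
floor(-0.1429) = -1

-1


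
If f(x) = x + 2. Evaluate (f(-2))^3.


f(-2) = 0
(0)^3 = 0

0


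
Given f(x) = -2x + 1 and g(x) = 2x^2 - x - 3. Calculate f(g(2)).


-5


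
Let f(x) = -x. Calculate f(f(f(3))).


f(3) = -3
f(-3) = 3
f(3) = -3

-3


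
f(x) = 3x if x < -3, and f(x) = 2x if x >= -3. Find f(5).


5 satisfies x >= -3
f(5) = 10

10


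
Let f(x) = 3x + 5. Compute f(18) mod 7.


f(18) = 59
59 mod 7 = 3

3


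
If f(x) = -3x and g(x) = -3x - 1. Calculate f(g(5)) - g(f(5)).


f(g(5)) = 48
g(f(5)) = 44
Difference = 4

4


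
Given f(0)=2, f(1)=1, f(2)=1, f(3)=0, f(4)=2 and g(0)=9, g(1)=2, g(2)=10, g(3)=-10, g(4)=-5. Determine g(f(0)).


f(0) = 2
g(2) = 10

10


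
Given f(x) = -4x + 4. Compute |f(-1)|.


f(-1) = 8
|8| = 8

8


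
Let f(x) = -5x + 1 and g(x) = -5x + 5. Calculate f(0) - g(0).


-4


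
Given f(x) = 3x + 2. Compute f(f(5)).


f(5) = 17
f(17) = 53

53


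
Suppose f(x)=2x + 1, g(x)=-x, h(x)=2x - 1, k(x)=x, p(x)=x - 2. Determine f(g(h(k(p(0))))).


p(0) = -2
k(-2) = -2
h(-2) = -5
g(-5) = 5
f(5) = 11

11


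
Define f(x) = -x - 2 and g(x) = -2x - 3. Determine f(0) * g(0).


6


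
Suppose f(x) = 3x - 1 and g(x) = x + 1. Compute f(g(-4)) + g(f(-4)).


f(g(-4)) = -10
g(f(-4)) = -12
Sum = -22

-22


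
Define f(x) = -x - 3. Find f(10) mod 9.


f(10) = -13
-13 mod 9 = 5

5


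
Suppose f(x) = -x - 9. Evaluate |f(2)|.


f(2) = -11
|-11| = 11

11


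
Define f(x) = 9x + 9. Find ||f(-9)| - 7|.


f(-9) = -72
|-72| = 72
|72 - 7| = 65

65


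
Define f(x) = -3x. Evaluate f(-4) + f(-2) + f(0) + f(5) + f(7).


f(-4) = 12
f(-2) = 6
f(0) = 0
f(5) = -15
f(7) = -21
Sum = -18

-18


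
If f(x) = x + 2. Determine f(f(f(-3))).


f(-3) = -1
f(-1) = 1
f(1) = 3

3


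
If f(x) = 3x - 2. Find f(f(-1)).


f(-1) = -5
f(-5) = -17

-17


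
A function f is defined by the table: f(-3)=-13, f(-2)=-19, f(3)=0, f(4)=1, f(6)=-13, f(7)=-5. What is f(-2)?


Reading from the table at x = -2

-19


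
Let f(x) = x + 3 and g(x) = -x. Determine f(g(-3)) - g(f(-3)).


f(g(-3)) = 6
g(f(-3)) = 0
Difference = 6

6


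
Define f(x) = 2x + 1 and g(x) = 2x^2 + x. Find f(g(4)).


g(4) = 36
f(36) = 73

73


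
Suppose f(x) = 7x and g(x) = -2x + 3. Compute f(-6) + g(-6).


f(-6) = -42
g(-6) = 15
Sum = -27

-27


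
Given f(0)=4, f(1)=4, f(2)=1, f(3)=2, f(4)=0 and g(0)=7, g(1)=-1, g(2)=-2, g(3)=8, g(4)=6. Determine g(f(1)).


f(1) = 4
g(4) = 6

6


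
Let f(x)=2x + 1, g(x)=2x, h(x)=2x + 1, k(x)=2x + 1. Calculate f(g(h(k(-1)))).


k(-1) = -1
h(-1) = -1
g(-1) = -2
f(-2) = -3

-3


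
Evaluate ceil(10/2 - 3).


10/2 = 5
5 - 3 = 2
ceil(2) = 2

2


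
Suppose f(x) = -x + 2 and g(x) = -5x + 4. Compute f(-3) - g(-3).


f(-3) = 5
g(-3) = 19
Difference = -14

-14
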